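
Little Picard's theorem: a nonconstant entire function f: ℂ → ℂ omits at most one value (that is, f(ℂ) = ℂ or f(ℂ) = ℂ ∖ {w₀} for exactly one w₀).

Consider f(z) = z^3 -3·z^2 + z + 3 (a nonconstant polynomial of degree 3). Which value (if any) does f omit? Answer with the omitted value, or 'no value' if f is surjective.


Little Picard bounds the complement of f(ℂ) to at most one point.
For every w ∈ ℂ, the equation p(z) − w = 0 is a nonconstant polynomial in z and hence has at least one root by the fundamental theorem of algebra. So p is surjective onto ℂ, omitting no value.

Omitted value: no value.


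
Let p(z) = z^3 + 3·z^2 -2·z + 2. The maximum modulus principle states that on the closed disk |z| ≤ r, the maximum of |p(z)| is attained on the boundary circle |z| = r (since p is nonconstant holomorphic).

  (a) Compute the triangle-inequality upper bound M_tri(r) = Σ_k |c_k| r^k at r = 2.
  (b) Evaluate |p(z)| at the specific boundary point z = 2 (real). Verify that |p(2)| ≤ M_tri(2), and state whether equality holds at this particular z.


Coefficients: c_0 = 2, c_1 = -2, c_2 = 3, c_3 = 1. Radius r = 2.
Part (a). Triangle bound: M_tri(r) = Σ_k |c_k| r^k
  = |2|·2^0 + |-2|·2^1 + |3|·2^2 + |1|·2^3
  = 2 + 4 + 12 + 8 = 26.
This bounds M(r) := max_{|z|=r} |p(z)| from above; equality holds iff all terms c_k z^k can be made to align in phase at a single z on |z|=r.
Part (b). At z = 2 (real, on the circle |z| = r):
  p(2) = (2)·2^0 + (-2)·2^1 + (3)·2^2 + (1)·2^3 = 18.
  |p(2)| = 18.
Check: |p(2)| = 18 ≤ 26 = M_tri(2). ✓ Equality does not hold at z = 2 (the coefficients have mixed signs, so the terms do not all align in phase there).

M_tri(2) = 26; |p(2)| = 18; equality at z=2: no.


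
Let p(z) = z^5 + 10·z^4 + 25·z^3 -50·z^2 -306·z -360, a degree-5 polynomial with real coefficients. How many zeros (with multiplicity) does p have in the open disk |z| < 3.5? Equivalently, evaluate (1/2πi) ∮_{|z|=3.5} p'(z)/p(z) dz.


The zeros of p are: (-3 + 1i), (-3 - 1i), -4, -3, 3.
Their magnitudes are: 3.162, 3.162, 4, 3, 3.
Zeros with |z| < R = 3.5: (-3 + 1i), (-3 - 1i), -3, 3.
Count = 4.
By the argument principle, (1/2πi) ∮_{|z|=R} p'(z)/p(z) dz equals exactly this count.

Number of zeros inside |z| < 3.5: 4.


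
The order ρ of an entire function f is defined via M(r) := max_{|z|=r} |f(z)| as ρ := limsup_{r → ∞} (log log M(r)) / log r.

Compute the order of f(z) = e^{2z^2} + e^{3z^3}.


Each summand is entire of order 2 and 3 respectively (as in the single-exponential case). The order of a sum is at most the max of the orders, so ρ ≤ 3. For the lower bound: on |z|=r choose arg z so that 3z^3 is real positive; then |e^{3z^3}| = e^{3r^3} while |e^{2z^2}| ≤ e^{2r^2} = o(e^{3r^3}). So |f| ≥ e^{3r^3}(1 − o(1)) and ρ ≥ 3. Hence ρ = max(2, 3) = 3.
Therefore ρ = 3.

Order ρ = 3.


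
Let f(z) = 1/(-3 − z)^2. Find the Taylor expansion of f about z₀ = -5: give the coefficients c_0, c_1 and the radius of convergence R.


Let w = z − z₀, so z = z₀ + w.
Then -3 − z = -3 − (z₀ + w) = (-3 − z₀) − w = 2 − w.
f(z) = 1/(2 − w)^2 = (1/(2)^2) · (1 − w/(2))^{−2}.
By the binomial series (1−u)^{−2} = Σ_{n≥0} C(n+1, 1) u^n for |u|<1, with u = w/(2):
  c_n = C(n+1, 1) / (2)^(n+2).
  c_0 = 1/(2)^2 = 1/4.
  c_1 = 2/(2)^3 = 1/4.
The series is valid for |w/d| < 1, i.e. |z − z₀| < |d|.
Radius of convergence: R = |-3 − z₀| = |2| = 2 (distance from z₀ to the singularity z = -3).

c_0 = 1/4, c_1 = 1/4; R = 2.


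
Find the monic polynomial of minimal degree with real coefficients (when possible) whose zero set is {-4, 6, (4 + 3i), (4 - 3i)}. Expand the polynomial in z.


The polynomial is p(z) = ∏_{α ∈ S} (z − α), where S = {-4, 6, (4 + 3i), (4 - 3i)}.
Expanding the product yields: p(z) = z^4 -10·z^3 + 17·z^2 + 142·z -600.
Note conjugate pairs combine to real quadratics: (z − (4+3i))(z − (4−3i)) = z² − 8z + 25.
The resulting polynomial has degree 4 and real coefficients as required.

p(z) = z^4 -10·z^3 + 17·z^2 + 142·z -600.


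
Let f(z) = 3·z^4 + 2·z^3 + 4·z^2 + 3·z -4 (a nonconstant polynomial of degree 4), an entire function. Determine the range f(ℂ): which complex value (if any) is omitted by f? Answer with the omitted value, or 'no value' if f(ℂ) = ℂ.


Little Picard bounds the complement of f(ℂ) to at most one point.
For every w ∈ ℂ, the equation p(z) − w = 0 is a nonconstant polynomial in z and hence has at least one root by the fundamental theorem of algebra. So p is surjective onto ℂ, omitting no value.

Omitted value: no value.


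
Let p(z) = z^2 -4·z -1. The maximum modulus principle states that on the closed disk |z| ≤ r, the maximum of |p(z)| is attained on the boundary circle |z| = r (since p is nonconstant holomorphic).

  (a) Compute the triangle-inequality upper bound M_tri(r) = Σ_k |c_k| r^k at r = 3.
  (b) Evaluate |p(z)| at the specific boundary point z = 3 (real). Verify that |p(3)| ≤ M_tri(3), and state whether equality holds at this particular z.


Coefficients: c_0 = -1, c_1 = -4, c_2 = 1. Radius r = 3.
Part (a). Triangle bound: M_tri(r) = Σ_k |c_k| r^k
  = |-1|·3^0 + |-4|·3^1 + |1|·3^2
  = 1 + 12 + 9 = 22.
This bounds M(r) := max_{|z|=r} |p(z)| from above; equality holds iff all terms c_k z^k can be made to align in phase at a single z on |z|=r.
Part (b). At z = 3 (real, on the circle |z| = r):
  p(3) = (-1)·3^0 + (-4)·3^1 + (1)·3^2 = -4.
  |p(3)| = 4.
Check: |p(3)| = 4 ≤ 22 = M_tri(3). ✓ Equality does not hold at z = 3 (the coefficients have mixed signs, so the terms do not all align in phase there).

M_tri(3) = 22; |p(3)| = 4; equality at z=3: no.


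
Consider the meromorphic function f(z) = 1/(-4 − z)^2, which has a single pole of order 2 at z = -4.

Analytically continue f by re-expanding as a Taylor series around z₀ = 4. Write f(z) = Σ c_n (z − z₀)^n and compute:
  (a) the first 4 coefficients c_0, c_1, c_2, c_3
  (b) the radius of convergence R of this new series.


Let w = z − z₀, so z = z₀ + w.
Then -4 − z = -4 − (z₀ + w) = (-4 − z₀) − w = -8 − w.
f(z) = 1/(-8 − w)^2 = (1/(-8)^2) · (1 − w/(-8))^{−2}.
By the binomial series (1−u)^{−2} = Σ_{n≥0} C(n+1, 1) u^n for |u|<1, with u = w/(-8):
  c_n = C(n+1, 1) / (-8)^(n+2).
  c_0 = 1/(-8)^2 = 1/64.
  c_1 = 2/(-8)^3 = -1/256.
  c_2 = 3/(-8)^4 = 3/4096.
  c_3 = 4/(-8)^5 = -1/8192.
The series is valid for |w/d| < 1, i.e. |z − z₀| < |d|.
Radius of convergence: R = |-4 − z₀| = |-8| = 8 (distance from z₀ to the singularity z = -4).

c_0 = 1/64, c_1 = -1/256, c_2 = 3/4096, c_3 = -1/8192; R = 8.


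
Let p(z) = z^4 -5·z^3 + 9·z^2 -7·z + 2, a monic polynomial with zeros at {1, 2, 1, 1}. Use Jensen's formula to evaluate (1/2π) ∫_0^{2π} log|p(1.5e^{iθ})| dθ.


Zeros: 1, 1, 1, 2; r = 1.5.
Inside |z| < r: 1, 1, 1. Outside (|z| ≥ r): 2.
p(0) = 2, so log|p(0)| = log(2) = 0.6931.
Apply Jensen: I(r) = log|p(0)| + Σ_k log(r/|z_k|), summed over zeros inside |z| < r.
  log(r/|z_k|) for z_k = 1: log(1.5/1) = 0.4055
  log(r/|z_k|) for z_k = 1: log(1.5/1) = 0.4055
  log(r/|z_k|) for z_k = 1: log(1.5/1) = 0.4055
  Outside zeros (2) contribute nothing to the Jensen sum.
Sum over inside zeros: 1.2164.
I(r) = log|p(0)| + (inside sum) = 0.6931 + 1.2164 = 1.9095.
Note: since some zeros are outside |z| ≤ r, the simplified n·log(r) form does NOT apply — only the inside zeros contribute.

I(r) ≈ 1.9095.


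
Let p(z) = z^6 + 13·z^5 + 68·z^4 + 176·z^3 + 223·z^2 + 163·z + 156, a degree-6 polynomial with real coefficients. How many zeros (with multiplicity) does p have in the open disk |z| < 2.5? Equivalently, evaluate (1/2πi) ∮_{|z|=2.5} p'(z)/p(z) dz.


The zeros of p are: -4, -3, (-3 + 2i), (-3 - 2i), (0 + 1i), (0 - 1i).
Their magnitudes are: 4, 3, 3.606, 3.606, 1, 1.
Zeros with |z| < R = 2.5: (0 + 1i), (0 - 1i).
Count = 2.
By the argument principle, (1/2πi) ∮_{|z|=R} p'(z)/p(z) dz equals exactly this count.

Number of zeros inside |z| < 2.5: 2.


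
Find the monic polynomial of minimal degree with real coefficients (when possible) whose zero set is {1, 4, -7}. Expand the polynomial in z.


The polynomial is p(z) = ∏_{α ∈ S} (z − α), where S = {1, 4, -7}.
Expanding the product yields: p(z) = z^3 + 2·z^2 -31·z + 28.
The resulting polynomial has degree 3 and real coefficients as required.

p(z) = z^3 + 2·z^2 -31·z + 28.


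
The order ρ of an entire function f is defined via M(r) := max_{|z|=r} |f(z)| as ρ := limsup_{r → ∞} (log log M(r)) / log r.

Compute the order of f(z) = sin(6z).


sin(w) is a linear combination of e^{iw} and e^{−iw} (or e^w, e^{−w} in the hyperbolic case), so |sin(w)| ≤ e^{|w|}. With w = 6z, |w| ≤ 6|z| + 0 = 6r + 0 on |z| = r, giving M(r) ≤ e^{6r + 0}, so ρ ≤ 1. On a suitable ray (z = it for sin/cos; z = t for sinh/cosh, t real → ∞), |sin(6z)| grows like e^{6|t|}/2, so ρ ≥ 1. Hence ρ = 1.
Therefore ρ = 1.

Order ρ = 1.


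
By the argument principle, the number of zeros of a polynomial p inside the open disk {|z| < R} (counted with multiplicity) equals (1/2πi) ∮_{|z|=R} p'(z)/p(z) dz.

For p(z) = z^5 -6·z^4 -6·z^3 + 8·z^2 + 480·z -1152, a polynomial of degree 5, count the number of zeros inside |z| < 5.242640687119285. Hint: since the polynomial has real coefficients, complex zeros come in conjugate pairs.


The zeros of p are: (-3 + 3i), (-3 - 3i), 4, 4, 4.
Their magnitudes are: 4.243, 4.243, 4, 4, 4.
Zeros with |z| < R = 5.242640687119285: (-3 + 3i), (-3 - 3i), 4, 4, 4.
Count = 5.
By the argument principle, (1/2πi) ∮_{|z|=R} p'(z)/p(z) dz equals exactly this count.

Number of zeros inside |z| < 5.242640687119285: 5.


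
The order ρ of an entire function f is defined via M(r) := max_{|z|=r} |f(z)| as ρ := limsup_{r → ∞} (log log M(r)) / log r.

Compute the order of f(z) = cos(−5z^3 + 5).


Write cos(w) = (e^{iw} ± e^{−iw})/(2 or 2i), so |cos(w)| ≤ e^{|w|}. With w = −5z^3 + 5, |w| ≤ 5r^3 + 5 on |z|=r, giving M(r) ≤ e^{5r^3 + 5} and ρ ≤ 3. For the lower bound, choose z on |z|=r with -5z^3 purely imaginary of modulus 5r^3; then |cos(−5z^3 + 5)| grows like e^{5r^3}/2, so ρ ≥ 3. Hence ρ = 3.
Therefore ρ = 3.

Order ρ = 3.


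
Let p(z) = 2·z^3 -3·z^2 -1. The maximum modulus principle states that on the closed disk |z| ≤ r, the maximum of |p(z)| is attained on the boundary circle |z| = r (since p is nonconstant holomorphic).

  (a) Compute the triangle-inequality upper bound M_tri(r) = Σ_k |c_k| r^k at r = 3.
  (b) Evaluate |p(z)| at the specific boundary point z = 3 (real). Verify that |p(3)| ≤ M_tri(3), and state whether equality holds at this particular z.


Coefficients: c_0 = -1, c_1 = 0, c_2 = -3, c_3 = 2. Radius r = 3.
Part (a). Triangle bound: M_tri(r) = Σ_k |c_k| r^k
  = |-1|·3^0 + |0|·3^1 + |-3|·3^2 + |2|·3^3
  = 1 + 0 + 27 + 54 = 82.
This bounds M(r) := max_{|z|=r} |p(z)| from above; equality holds iff all terms c_k z^k can be made to align in phase at a single z on |z|=r.
Part (b). At z = 3 (real, on the circle |z| = r):
  p(3) = (-1)·3^0 + (0)·3^1 + (-3)·3^2 + (2)·3^3 = 26.
  |p(3)| = 26.
Check: |p(3)| = 26 ≤ 82 = M_tri(3). ✓ Equality does not hold at z = 3 (the coefficients have mixed signs, so the terms do not all align in phase there).

M_tri(3) = 82; |p(3)| = 26; equality at z=3: no.


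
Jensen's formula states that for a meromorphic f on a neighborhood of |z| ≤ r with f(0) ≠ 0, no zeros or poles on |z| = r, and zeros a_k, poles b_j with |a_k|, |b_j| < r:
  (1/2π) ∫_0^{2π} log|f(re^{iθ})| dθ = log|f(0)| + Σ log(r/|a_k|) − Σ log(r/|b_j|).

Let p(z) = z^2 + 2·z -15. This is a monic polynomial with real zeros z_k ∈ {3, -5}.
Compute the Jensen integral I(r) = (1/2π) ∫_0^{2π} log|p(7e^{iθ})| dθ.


Zeros: -5, 3; r = 7.
Inside |z| < r: -5, 3. Outside (|z| ≥ r): ∅.
p(0) = -15, so log|p(0)| = log(15) = 2.7081.
Apply Jensen: I(r) = log|p(0)| + Σ_k log(r/|z_k|), summed over zeros inside |z| < r.
  log(r/|z_k|) for z_k = 3: log(7/3) = 0.8473
  log(r/|z_k|) for z_k = -5: log(7/5) = 0.3365
Sum over inside zeros: 1.1838.
I(r) = log|p(0)| + (inside sum) = 2.7081 + 1.1838 = 3.8918.
Closed form (all zeros inside, monic): I(r) = n·log(r) = 2·log(7) = 3.8918. ✓

I(r) ≈ 3.8918.


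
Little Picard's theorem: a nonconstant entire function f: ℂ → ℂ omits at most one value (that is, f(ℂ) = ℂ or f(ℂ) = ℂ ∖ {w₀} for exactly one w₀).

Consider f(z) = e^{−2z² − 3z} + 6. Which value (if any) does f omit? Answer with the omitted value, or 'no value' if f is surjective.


Little Picard bounds the complement of f(ℂ) to at most one point.
The exponent g(z) = −2z² − 3z is a nonconstant polynomial, hence surjective onto ℂ. So e^{g(z)} takes every value in {e^w : w ∈ ℂ} = ℂ ∖ {0}. Adding 6 shifts the range to ℂ ∖ {6}. f omits exactly 6.

Omitted value: 6.


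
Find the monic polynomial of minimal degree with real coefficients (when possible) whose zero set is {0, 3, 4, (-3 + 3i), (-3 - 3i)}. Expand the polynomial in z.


The polynomial is p(z) = ∏_{α ∈ S} (z − α), where S = {0, 3, 4, (-3 + 3i), (-3 - 3i)}.
Expanding the product yields: p(z) = z^5 -z^4 -12·z^3 -54·z^2 + 216·z.
Note conjugate pairs combine to real quadratics: (z − (-3+3i))(z − (-3−3i)) = z² + 6z + 18.
The resulting polynomial has degree 5 and real coefficients as required.

p(z) = z^5 -z^4 -12·z^3 -54·z^2 + 216·z.


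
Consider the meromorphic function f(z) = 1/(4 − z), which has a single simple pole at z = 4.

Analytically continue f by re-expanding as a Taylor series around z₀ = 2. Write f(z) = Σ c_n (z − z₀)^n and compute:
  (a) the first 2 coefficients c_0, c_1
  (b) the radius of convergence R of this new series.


Let w = z − z₀, so z = z₀ + w.
Then 4 − z = 4 − (z₀ + w) = (4 − z₀) − w = 2 − w.
f(z) = 1/(2 − w) = (1/(2)) · 1/(1 − w/(2)) = Σ_{n≥0} w^n / (2)^(n+1).
So c_n = 1/(2)^(n+1):
  c_0 = 1/(2)^1 = 1/2.
  c_1 = 1/(2)^2 = 1/4.
The series is valid for |w/d| < 1, i.e. |z − z₀| < |d|.
Radius of convergence: R = |4 − z₀| = |2| = 2 (distance from z₀ to the singularity z = 4).

c_0 = 1/2, c_1 = 1/4; R = 2.


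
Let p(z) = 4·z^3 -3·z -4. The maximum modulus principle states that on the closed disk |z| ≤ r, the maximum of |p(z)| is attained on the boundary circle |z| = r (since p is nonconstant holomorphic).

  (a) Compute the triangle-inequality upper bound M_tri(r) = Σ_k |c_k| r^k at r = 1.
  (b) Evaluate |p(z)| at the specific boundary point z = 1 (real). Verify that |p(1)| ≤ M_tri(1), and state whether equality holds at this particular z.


Coefficients: c_0 = -4, c_1 = -3, c_2 = 0, c_3 = 4. Radius r = 1.
Part (a). Triangle bound: M_tri(r) = Σ_k |c_k| r^k
  = |-4|·1^0 + |-3|·1^1 + |0|·1^2 + |4|·1^3
  = 4 + 3 + 0 + 4 = 11.
This bounds M(r) := max_{|z|=r} |p(z)| from above; equality holds iff all terms c_k z^k can be made to align in phase at a single z on |z|=r.
Part (b). At z = 1 (real, on the circle |z| = r):
  p(1) = (-4)·1^0 + (-3)·1^1 + (0)·1^2 + (4)·1^3 = -3.
  |p(1)| = 3.
Check: |p(1)| = 3 ≤ 11 = M_tri(1). ✓ Equality does not hold at z = 1 (the coefficients have mixed signs, so the terms do not all align in phase there).

M_tri(1) = 11; |p(1)| = 3; equality at z=1: no.


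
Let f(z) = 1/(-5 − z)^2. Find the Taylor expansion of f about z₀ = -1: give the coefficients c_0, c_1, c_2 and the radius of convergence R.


Let w = z − z₀, so z = z₀ + w.
Then -5 − z = -5 − (z₀ + w) = (-5 − z₀) − w = -4 − w.
f(z) = 1/(-4 − w)^2 = (1/(-4)^2) · (1 − w/(-4))^{−2}.
By the binomial series (1−u)^{−2} = Σ_{n≥0} C(n+1, 1) u^n for |u|<1, with u = w/(-4):
  c_n = C(n+1, 1) / (-4)^(n+2).
  c_0 = 1/(-4)^2 = 1/16.
  c_1 = 2/(-4)^3 = -1/32.
  c_2 = 3/(-4)^4 = 3/256.
The series is valid for |w/d| < 1, i.e. |z − z₀| < |d|.
Radius of convergence: R = |-5 − z₀| = |-4| = 4 (distance from z₀ to the singularity z = -5).

c_0 = 1/16, c_1 = -1/32, c_2 = 3/256; R = 4.


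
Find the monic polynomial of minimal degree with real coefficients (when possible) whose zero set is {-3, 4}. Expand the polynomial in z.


The polynomial is p(z) = ∏_{α ∈ S} (z − α), where S = {-3, 4}.
Expanding the product yields: p(z) = z^2 -z -12.
The resulting polynomial has degree 2 and real coefficients as required.

p(z) = z^2 -z -12.


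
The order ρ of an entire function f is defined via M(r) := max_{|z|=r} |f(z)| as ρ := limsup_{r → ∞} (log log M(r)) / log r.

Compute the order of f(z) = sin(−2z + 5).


sin(w) is a linear combination of e^{iw} and e^{−iw} (or e^w, e^{−w} in the hyperbolic case), so |sin(w)| ≤ e^{|w|}. With w = −2z + 5, |w| ≤ 2|z| + 5 = 2r + 5 on |z| = r, giving M(r) ≤ e^{2r + 5}, so ρ ≤ 1. On a suitable ray (z = it for sin/cos; z = t for sinh/cosh, t real → ∞), |sin(−2z + 5)| grows like e^{2|t|}/2, so ρ ≥ 1. Hence ρ = 1.
Therefore ρ = 1.

Order ρ = 1.


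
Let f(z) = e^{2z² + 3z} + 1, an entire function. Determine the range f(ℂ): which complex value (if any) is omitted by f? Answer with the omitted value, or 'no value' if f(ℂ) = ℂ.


Little Picard bounds the complement of f(ℂ) to at most one point.
The exponent g(z) = 2z² + 3z is a nonconstant polynomial, hence surjective onto ℂ. So e^{g(z)} takes every value in {e^w : w ∈ ℂ} = ℂ ∖ {0}. Adding 1 shifts the range to ℂ ∖ {1}. f omits exactly 1.

Omitted value: 1.


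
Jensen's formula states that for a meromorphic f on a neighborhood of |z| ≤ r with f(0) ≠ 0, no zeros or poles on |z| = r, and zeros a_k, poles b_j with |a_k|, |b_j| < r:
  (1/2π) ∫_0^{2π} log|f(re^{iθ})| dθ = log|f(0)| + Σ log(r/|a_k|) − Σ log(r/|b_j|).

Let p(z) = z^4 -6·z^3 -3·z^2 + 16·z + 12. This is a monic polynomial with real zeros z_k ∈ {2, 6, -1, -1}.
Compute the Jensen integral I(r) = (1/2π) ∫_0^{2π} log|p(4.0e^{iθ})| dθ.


Zeros: -1, -1, 2, 6; r = 4.0.
Inside |z| < r: -1, -1, 2. Outside (|z| ≥ r): 6.
p(0) = 12, so log|p(0)| = log(12) = 2.4849.
Apply Jensen: I(r) = log|p(0)| + Σ_k log(r/|z_k|), summed over zeros inside |z| < r.
  log(r/|z_k|) for z_k = 2: log(4.0/2) = 0.6931
  log(r/|z_k|) for z_k = -1: log(4.0/1) = 1.3863
  log(r/|z_k|) for z_k = -1: log(4.0/1) = 1.3863
  Outside zeros (6) contribute nothing to the Jensen sum.
Sum over inside zeros: 3.4657.
I(r) = log|p(0)| + (inside sum) = 2.4849 + 3.4657 = 5.9506.
Note: since some zeros are outside |z| ≤ r, the simplified n·log(r) form does NOT apply — only the inside zeros contribute.

I(r) ≈ 5.9506.


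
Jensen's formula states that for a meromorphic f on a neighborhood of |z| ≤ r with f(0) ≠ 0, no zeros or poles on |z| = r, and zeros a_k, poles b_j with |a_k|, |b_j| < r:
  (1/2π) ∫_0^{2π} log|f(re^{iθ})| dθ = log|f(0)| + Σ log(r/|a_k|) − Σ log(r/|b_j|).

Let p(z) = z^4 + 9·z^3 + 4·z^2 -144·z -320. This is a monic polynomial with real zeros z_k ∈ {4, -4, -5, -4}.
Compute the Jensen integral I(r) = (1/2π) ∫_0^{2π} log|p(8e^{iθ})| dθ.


Zeros: -5, -4, -4, 4; r = 8.
Inside |z| < r: -5, -4, -4, 4. Outside (|z| ≥ r): ∅.
p(0) = -320, so log|p(0)| = log(320) = 5.7683.
Apply Jensen: I(r) = log|p(0)| + Σ_k log(r/|z_k|), summed over zeros inside |z| < r.
  log(r/|z_k|) for z_k = 4: log(8/4) = 0.6931
  log(r/|z_k|) for z_k = -4: log(8/4) = 0.6931
  log(r/|z_k|) for z_k = -5: log(8/5) = 0.4700
  log(r/|z_k|) for z_k = -4: log(8/4) = 0.6931
Sum over inside zeros: 2.5494.
I(r) = log|p(0)| + (inside sum) = 5.7683 + 2.5494 = 8.3178.
Closed form (all zeros inside, monic): I(r) = n·log(r) = 4·log(8) = 8.3178. ✓

I(r) ≈ 8.3178.


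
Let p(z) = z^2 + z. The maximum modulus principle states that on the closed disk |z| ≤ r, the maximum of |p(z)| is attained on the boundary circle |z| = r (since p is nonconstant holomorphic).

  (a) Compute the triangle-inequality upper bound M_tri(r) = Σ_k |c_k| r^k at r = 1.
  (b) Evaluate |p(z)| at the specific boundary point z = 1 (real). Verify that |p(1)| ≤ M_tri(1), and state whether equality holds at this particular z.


Coefficients: c_0 = 0, c_1 = 1, c_2 = 1. Radius r = 1.
Part (a). Triangle bound: M_tri(r) = Σ_k |c_k| r^k
  = |0|·1^0 + |1|·1^1 + |1|·1^2
  = 0 + 1 + 1 = 2.
This bounds M(r) := max_{|z|=r} |p(z)| from above; equality holds iff all terms c_k z^k can be made to align in phase at a single z on |z|=r.
Part (b). At z = 1 (real, on the circle |z| = r):
  p(1) = (0)·1^0 + (1)·1^1 + (1)·1^2 = 2.
  |p(1)| = 2.
Since all nonzero coefficients share the same sign, |p(1)| = 2 = M_tri(1); the triangle bound is attained at z = 1, so in fact M(r) = 2.

M_tri(1) = 2; |p(1)| = 2; equality at z=1: yes.


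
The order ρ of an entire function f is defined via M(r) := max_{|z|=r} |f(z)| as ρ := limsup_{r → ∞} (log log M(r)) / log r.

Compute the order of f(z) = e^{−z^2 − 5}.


|e^{−z^2 − 5}| = e^{Re(-1·z^2) + -5} ≤ e^{1|z|^2 + -5} = e^{1r^2 + -5} on |z| = r, so ρ ≤ 2. Choosing z on |z|=r so that -1·z^2 is real positive (always possible by picking arg z appropriately) gives |f(z)| = e^{1r^2 + -5}, matching the bound. The additive constant -5 does not affect log log M(r) ~ 2·log r. Hence ρ = 2.
Therefore ρ = 2.

Order ρ = 2.


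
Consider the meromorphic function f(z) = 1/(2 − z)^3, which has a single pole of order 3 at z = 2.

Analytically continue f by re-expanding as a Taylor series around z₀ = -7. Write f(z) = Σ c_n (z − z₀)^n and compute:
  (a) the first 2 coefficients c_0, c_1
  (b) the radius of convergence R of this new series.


Let w = z − z₀, so z = z₀ + w.
Then 2 − z = 2 − (z₀ + w) = (2 − z₀) − w = 9 − w.
f(z) = 1/(9 − w)^3 = (1/(9)^3) · (1 − w/(9))^{−3}.
By the binomial series (1−u)^{−3} = Σ_{n≥0} C(n+2, 2) u^n for |u|<1, with u = w/(9):
  c_n = C(n+2, 2) / (9)^(n+3).
  c_0 = 1/(9)^3 = 1/729.
  c_1 = 3/(9)^4 = 1/2187.
The series is valid for |w/d| < 1, i.e. |z − z₀| < |d|.
Radius of convergence: R = |2 − z₀| = |9| = 9 (distance from z₀ to the singularity z = 2).

c_0 = 1/729, c_1 = 1/2187; R = 9.


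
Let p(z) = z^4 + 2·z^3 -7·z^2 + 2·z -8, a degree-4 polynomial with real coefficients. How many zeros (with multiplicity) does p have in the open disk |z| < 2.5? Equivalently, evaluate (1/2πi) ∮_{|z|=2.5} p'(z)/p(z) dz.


The zeros of p are: (0 + 1i), (0 - 1i), -4, 2.
Their magnitudes are: 1, 1, 4, 2.
Zeros with |z| < R = 2.5: (0 + 1i), (0 - 1i), 2.
Count = 3.
By the argument principle, (1/2πi) ∮_{|z|=R} p'(z)/p(z) dz equals exactly this count.

Number of zeros inside |z| < 2.5: 3.


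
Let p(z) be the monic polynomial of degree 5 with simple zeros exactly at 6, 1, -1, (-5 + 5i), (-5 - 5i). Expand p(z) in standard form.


The polynomial is p(z) = ∏_{α ∈ S} (z − α), where S = {6, 1, -1, (-5 + 5i), (-5 - 5i)}.
Expanding the product yields: p(z) = z^5 + 4·z^4 -11·z^3 -304·z^2 + 10·z + 300.
Note conjugate pairs combine to real quadratics: (z − (-5+5i))(z − (-5−5i)) = z² + 10z + 50.
The resulting polynomial has degree 5 and real coefficients as required.

p(z) = z^5 + 4·z^4 -11·z^3 -304·z^2 + 10·z + 300.


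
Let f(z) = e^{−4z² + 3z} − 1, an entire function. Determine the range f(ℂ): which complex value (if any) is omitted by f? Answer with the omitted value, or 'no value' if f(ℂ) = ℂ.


Little Picard bounds the complement of f(ℂ) to at most one point.
The exponent g(z) = −4z² + 3z is a nonconstant polynomial, hence surjective onto ℂ. So e^{g(z)} takes every value in {e^w : w ∈ ℂ} = ℂ ∖ {0}. Adding -1 shifts the range to ℂ ∖ {-1}. f omits exactly -1.

Omitted value: -1.


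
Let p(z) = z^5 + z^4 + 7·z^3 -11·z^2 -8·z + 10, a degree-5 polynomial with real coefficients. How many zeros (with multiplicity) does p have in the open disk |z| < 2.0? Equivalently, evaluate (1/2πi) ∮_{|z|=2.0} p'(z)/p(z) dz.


The zeros of p are: (-1 + 3i), (-1 - 3i), -1, 1, 1.
Their magnitudes are: 3.162, 3.162, 1, 1, 1.
Zeros with |z| < R = 2.0: -1, 1, 1.
Count = 3.
By the argument principle, (1/2πi) ∮_{|z|=R} p'(z)/p(z) dz equals exactly this count.

Number of zeros inside |z| < 2.0: 3.


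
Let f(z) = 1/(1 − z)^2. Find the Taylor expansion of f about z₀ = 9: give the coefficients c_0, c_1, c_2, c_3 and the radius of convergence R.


Let w = z − z₀, so z = z₀ + w.
Then 1 − z = 1 − (z₀ + w) = (1 − z₀) − w = -8 − w.
f(z) = 1/(-8 − w)^2 = (1/(-8)^2) · (1 − w/(-8))^{−2}.
By the binomial series (1−u)^{−2} = Σ_{n≥0} C(n+1, 1) u^n for |u|<1, with u = w/(-8):
  c_n = C(n+1, 1) / (-8)^(n+2).
  c_0 = 1/(-8)^2 = 1/64.
  c_1 = 2/(-8)^3 = -1/256.
  c_2 = 3/(-8)^4 = 3/4096.
  c_3 = 4/(-8)^5 = -1/8192.
The series is valid for |w/d| < 1, i.e. |z − z₀| < |d|.
Radius of convergence: R = |1 − z₀| = |-8| = 8 (distance from z₀ to the singularity z = 1).

c_0 = 1/64, c_1 = -1/256, c_2 = 3/4096, c_3 = -1/8192; R = 8.


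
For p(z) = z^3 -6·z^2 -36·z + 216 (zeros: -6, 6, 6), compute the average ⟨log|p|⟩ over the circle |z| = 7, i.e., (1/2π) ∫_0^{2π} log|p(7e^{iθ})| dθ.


Zeros: -6, 6, 6; r = 7.
Inside |z| < r: -6, 6, 6. Outside (|z| ≥ r): ∅.
p(0) = 216, so log|p(0)| = log(216) = 5.3753.
Apply Jensen: I(r) = log|p(0)| + Σ_k log(r/|z_k|), summed over zeros inside |z| < r.
  log(r/|z_k|) for z_k = -6: log(7/6) = 0.1542
  log(r/|z_k|) for z_k = 6: log(7/6) = 0.1542
  log(r/|z_k|) for z_k = 6: log(7/6) = 0.1542
Sum over inside zeros: 0.4625.
I(r) = log|p(0)| + (inside sum) = 5.3753 + 0.4625 = 5.8377.
Closed form (all zeros inside, monic): I(r) = n·log(r) = 3·log(7) = 5.8377. ✓

I(r) ≈ 5.8377.


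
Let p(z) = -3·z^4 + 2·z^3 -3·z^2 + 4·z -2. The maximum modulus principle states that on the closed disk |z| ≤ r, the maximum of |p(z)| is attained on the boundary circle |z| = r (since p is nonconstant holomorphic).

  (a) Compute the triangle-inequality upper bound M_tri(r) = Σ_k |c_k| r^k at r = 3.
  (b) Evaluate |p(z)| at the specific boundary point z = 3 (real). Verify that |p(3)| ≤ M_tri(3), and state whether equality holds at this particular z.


Coefficients: c_0 = -2, c_1 = 4, c_2 = -3, c_3 = 2, c_4 = -3. Radius r = 3.
Part (a). Triangle bound: M_tri(r) = Σ_k |c_k| r^k
  = |-2|·3^0 + |4|·3^1 + |-3|·3^2 + |2|·3^3 + |-3|·3^4
  = 2 + 12 + 27 + 54 + 243 = 338.
This bounds M(r) := max_{|z|=r} |p(z)| from above; equality holds iff all terms c_k z^k can be made to align in phase at a single z on |z|=r.
Part (b). At z = 3 (real, on the circle |z| = r):
  p(3) = (-2)·3^0 + (4)·3^1 + (-3)·3^2 + (2)·3^3 + (-3)·3^4 = -206.
  |p(3)| = 206.
Check: |p(3)| = 206 ≤ 338 = M_tri(3). ✓ Equality does not hold at z = 3 (the coefficients have mixed signs, so the terms do not all align in phase there).

M_tri(3) = 338; |p(3)| = 206; equality at z=3: no.


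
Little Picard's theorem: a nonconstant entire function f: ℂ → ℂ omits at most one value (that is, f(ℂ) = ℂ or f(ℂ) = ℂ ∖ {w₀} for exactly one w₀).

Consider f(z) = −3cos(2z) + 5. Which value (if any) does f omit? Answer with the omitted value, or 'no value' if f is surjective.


Little Picard bounds the complement of f(ℂ) to at most one point.
cos is entire and surjective onto ℂ: for every w ∈ ℂ, cos(ζ) = w has a solution ζ ∈ ℂ (e.g., via the complex inverse arccos). With ζ = 2z this gives z = ζ/(2). Then -3·cos(2z) takes every value in -3·ℂ = ℂ, and adding 5 is a bijection of ℂ. So f is surjective and omits no value. (Note: only on the real line is cos bounded by [−1, 1].)

Omitted value: no value.


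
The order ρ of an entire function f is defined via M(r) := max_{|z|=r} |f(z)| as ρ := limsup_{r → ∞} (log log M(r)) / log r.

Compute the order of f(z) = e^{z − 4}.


|e^{z − 4}| = e^{Re(1·z) + -4} ≤ e^{1|z|^1 + -4} = e^{1r^1 + -4} on |z| = r, so ρ ≤ 1. Choosing z on |z|=r so that 1·z is real positive (always possible by picking arg z appropriately) gives |f(z)| = e^{1r^1 + -4}, matching the bound. The additive constant -4 does not affect log log M(r) ~ 1·log r. Hence ρ = 1.
Therefore ρ = 1.

Order ρ = 1.


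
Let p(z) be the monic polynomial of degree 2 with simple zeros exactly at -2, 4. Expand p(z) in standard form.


The polynomial is p(z) = ∏_{α ∈ S} (z − α), where S = {-2, 4}.
Expanding the product yields: p(z) = z^2 -2·z -8.
The resulting polynomial has degree 2 and real coefficients as required.

p(z) = z^2 -2·z -8.


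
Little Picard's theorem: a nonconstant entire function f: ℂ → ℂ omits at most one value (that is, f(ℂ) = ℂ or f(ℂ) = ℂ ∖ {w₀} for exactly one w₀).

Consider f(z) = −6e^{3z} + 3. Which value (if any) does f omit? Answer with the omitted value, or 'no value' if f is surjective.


Little Picard bounds the complement of f(ℂ) to at most one point.
e^{3z} is never zero on ℂ, so -6·e^{3z} takes every value in ℂ ∖ {0}. Adding 3 shifts the range to ℂ ∖ {3}. Thus f omits exactly the value 3.

Omitted value: 3.


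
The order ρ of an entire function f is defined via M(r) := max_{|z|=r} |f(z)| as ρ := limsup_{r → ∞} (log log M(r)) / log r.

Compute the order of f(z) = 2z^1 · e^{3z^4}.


M(r) = max_{|z|=r} |2|·|z|^1·|e^{3z^4}| = 2·r^1 · e^{3r^4} (the factors attain their maxima compatibly on |z|=r). Then log M(r) = log 2 + 1·log r + 3r^4, dominated by the last term, so log log M(r) ~ 4·log r. The polynomial factor 2z^1 contributes only a log r term and does not affect the order. ρ = 4.
Therefore ρ = 4.

Order ρ = 4.


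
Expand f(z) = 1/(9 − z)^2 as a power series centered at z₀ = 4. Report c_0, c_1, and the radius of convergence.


Let w = z − z₀, so z = z₀ + w.
Then 9 − z = 9 − (z₀ + w) = (9 − z₀) − w = 5 − w.
f(z) = 1/(5 − w)^2 = (1/(5)^2) · (1 − w/(5))^{−2}.
By the binomial series (1−u)^{−2} = Σ_{n≥0} C(n+1, 1) u^n for |u|<1, with u = w/(5):
  c_n = C(n+1, 1) / (5)^(n+2).
  c_0 = 1/(5)^2 = 1/25.
  c_1 = 2/(5)^3 = 2/125.
The series is valid for |w/d| < 1, i.e. |z − z₀| < |d|.
Radius of convergence: R = |9 − z₀| = |5| = 5 (distance from z₀ to the singularity z = 9).

c_0 = 1/25, c_1 = 2/125; R = 5.


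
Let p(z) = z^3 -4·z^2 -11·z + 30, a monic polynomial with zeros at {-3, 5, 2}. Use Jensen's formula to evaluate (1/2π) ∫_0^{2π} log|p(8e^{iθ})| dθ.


Zeros: -3, 2, 5; r = 8.
Inside |z| < r: -3, 2, 5. Outside (|z| ≥ r): ∅.
p(0) = 30, so log|p(0)| = log(30) = 3.4012.
Apply Jensen: I(r) = log|p(0)| + Σ_k log(r/|z_k|), summed over zeros inside |z| < r.
  log(r/|z_k|) for z_k = -3: log(8/3) = 0.9808
  log(r/|z_k|) for z_k = 5: log(8/5) = 0.4700
  log(r/|z_k|) for z_k = 2: log(8/2) = 1.3863
Sum over inside zeros: 2.8371.
I(r) = log|p(0)| + (inside sum) = 3.4012 + 2.8371 = 6.2383.
Closed form (all zeros inside, monic): I(r) = n·log(r) = 3·log(8) = 6.2383. ✓

I(r) ≈ 6.2383.


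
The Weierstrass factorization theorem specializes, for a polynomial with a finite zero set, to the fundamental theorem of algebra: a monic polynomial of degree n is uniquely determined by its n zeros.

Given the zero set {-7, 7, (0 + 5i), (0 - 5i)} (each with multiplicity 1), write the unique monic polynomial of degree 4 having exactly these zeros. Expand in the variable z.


The polynomial is p(z) = ∏_{α ∈ S} (z − α), where S = {-7, 7, (0 + 5i), (0 - 5i)}.
Expanding the product yields: p(z) = z^4 -24·z^2 -1225.
Note conjugate pairs combine to real quadratics: (z − (0+5i))(z − (0−5i)) = z² + 25.
The resulting polynomial has degree 4 and real coefficients as required.

p(z) = z^4 -24·z^2 -1225.


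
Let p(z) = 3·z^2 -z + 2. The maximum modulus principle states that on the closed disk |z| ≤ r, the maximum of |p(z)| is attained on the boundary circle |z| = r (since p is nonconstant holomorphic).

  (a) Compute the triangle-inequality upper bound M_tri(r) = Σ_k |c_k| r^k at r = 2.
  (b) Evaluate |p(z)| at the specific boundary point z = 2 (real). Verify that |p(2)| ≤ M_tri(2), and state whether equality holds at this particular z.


Coefficients: c_0 = 2, c_1 = -1, c_2 = 3. Radius r = 2.
Part (a). Triangle bound: M_tri(r) = Σ_k |c_k| r^k
  = |2|·2^0 + |-1|·2^1 + |3|·2^2
  = 2 + 2 + 12 = 16.
This bounds M(r) := max_{|z|=r} |p(z)| from above; equality holds iff all terms c_k z^k can be made to align in phase at a single z on |z|=r.
Part (b). At z = 2 (real, on the circle |z| = r):
  p(2) = (2)·2^0 + (-1)·2^1 + (3)·2^2 = 12.
  |p(2)| = 12.
Check: |p(2)| = 12 ≤ 16 = M_tri(2). ✓ Equality does not hold at z = 2 (the coefficients have mixed signs, so the terms do not all align in phase there).

M_tri(2) = 16; |p(2)| = 12; equality at z=2: no.


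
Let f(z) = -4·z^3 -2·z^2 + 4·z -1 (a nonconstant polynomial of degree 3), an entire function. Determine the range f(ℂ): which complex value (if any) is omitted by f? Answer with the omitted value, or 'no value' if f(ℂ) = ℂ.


Little Picard bounds the complement of f(ℂ) to at most one point.
For every w ∈ ℂ, the equation p(z) − w = 0 is a nonconstant polynomial in z and hence has at least one root by the fundamental theorem of algebra. So p is surjective onto ℂ, omitting no value.

Omitted value: no value.


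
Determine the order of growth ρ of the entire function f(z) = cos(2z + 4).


cos(w) is a linear combination of e^{iw} and e^{−iw} (or e^w, e^{−w} in the hyperbolic case), so |cos(w)| ≤ e^{|w|}. With w = 2z + 4, |w| ≤ 2|z| + 4 = 2r + 4 on |z| = r, giving M(r) ≤ e^{2r + 4}, so ρ ≤ 1. On a suitable ray (z = it for sin/cos; z = t for sinh/cosh, t real → ∞), |cos(2z + 4)| grows like e^{2|t|}/2, so ρ ≥ 1. Hence ρ = 1.
Therefore ρ = 1.

Order ρ = 1.


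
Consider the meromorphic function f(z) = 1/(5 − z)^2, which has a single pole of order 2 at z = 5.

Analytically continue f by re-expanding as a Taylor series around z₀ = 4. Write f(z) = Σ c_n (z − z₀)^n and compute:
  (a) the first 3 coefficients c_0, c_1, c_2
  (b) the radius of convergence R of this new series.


Let w = z − z₀, so z = z₀ + w.
Then 5 − z = 5 − (z₀ + w) = (5 − z₀) − w = 1 − w.
f(z) = 1/(1 − w)^2 = (1/(1)^2) · (1 − w/(1))^{−2}.
By the binomial series (1−u)^{−2} = Σ_{n≥0} C(n+1, 1) u^n for |u|<1, with u = w/(1):
  c_n = C(n+1, 1) / (1)^(n+2).
  c_0 = 1/(1)^2 = 1.
  c_1 = 2/(1)^3 = 2.
  c_2 = 3/(1)^4 = 3.
The series is valid for |w/d| < 1, i.e. |z − z₀| < |d|.
Radius of convergence: R = |5 − z₀| = |1| = 1 (distance from z₀ to the singularity z = 5).

c_0 = 1, c_1 = 2, c_2 = 3; R = 1.


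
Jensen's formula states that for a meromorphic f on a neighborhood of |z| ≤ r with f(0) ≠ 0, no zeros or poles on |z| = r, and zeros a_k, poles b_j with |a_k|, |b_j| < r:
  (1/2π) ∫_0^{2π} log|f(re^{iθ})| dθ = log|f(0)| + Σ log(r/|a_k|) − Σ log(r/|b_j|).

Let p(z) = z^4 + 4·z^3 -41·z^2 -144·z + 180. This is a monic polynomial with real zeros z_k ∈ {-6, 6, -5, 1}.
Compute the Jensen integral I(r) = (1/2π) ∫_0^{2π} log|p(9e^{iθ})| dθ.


Zeros: -6, -5, 1, 6; r = 9.
Inside |z| < r: -6, -5, 1, 6. Outside (|z| ≥ r): ∅.
p(0) = 180, so log|p(0)| = log(180) = 5.1930.
Apply Jensen: I(r) = log|p(0)| + Σ_k log(r/|z_k|), summed over zeros inside |z| < r.
  log(r/|z_k|) for z_k = -6: log(9/6) = 0.4055
  log(r/|z_k|) for z_k = 6: log(9/6) = 0.4055
  log(r/|z_k|) for z_k = -5: log(9/5) = 0.5878
  log(r/|z_k|) for z_k = 1: log(9/1) = 2.1972
Sum over inside zeros: 3.5959.
I(r) = log|p(0)| + (inside sum) = 5.1930 + 3.5959 = 8.7889.
Closed form (all zeros inside, monic): I(r) = n·log(r) = 4·log(9) = 8.7889. ✓

I(r) ≈ 8.7889.


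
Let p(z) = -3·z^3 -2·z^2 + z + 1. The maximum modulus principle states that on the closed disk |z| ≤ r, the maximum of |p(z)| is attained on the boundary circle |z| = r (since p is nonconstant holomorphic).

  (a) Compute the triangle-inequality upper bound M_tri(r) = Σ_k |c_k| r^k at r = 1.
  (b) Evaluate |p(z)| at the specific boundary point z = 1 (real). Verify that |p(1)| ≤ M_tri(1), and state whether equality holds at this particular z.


Coefficients: c_0 = 1, c_1 = 1, c_2 = -2, c_3 = -3. Radius r = 1.
Part (a). Triangle bound: M_tri(r) = Σ_k |c_k| r^k
  = |1|·1^0 + |1|·1^1 + |-2|·1^2 + |-3|·1^3
  = 1 + 1 + 2 + 3 = 7.
This bounds M(r) := max_{|z|=r} |p(z)| from above; equality holds iff all terms c_k z^k can be made to align in phase at a single z on |z|=r.
Part (b). At z = 1 (real, on the circle |z| = r):
  p(1) = (1)·1^0 + (1)·1^1 + (-2)·1^2 + (-3)·1^3 = -3.
  |p(1)| = 3.
Check: |p(1)| = 3 ≤ 7 = M_tri(1). ✓ Equality does not hold at z = 1 (the coefficients have mixed signs, so the terms do not all align in phase there).

M_tri(1) = 7; |p(1)| = 3; equality at z=1: no.


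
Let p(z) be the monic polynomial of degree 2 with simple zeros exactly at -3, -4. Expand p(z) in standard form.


The polynomial is p(z) = ∏_{α ∈ S} (z − α), where S = {-3, -4}.
Expanding the product yields: p(z) = z^2 + 7·z + 12.
The resulting polynomial has degree 2 and real coefficients as required.

p(z) = z^2 + 7·z + 12.


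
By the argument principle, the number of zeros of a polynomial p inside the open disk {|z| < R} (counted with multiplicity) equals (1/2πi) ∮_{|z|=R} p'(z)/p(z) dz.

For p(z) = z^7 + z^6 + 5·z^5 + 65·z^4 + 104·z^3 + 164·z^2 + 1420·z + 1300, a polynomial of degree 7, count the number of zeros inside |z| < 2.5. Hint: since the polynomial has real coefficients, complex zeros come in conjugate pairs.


The zeros of p are: (1 + 3i), (1 - 3i), (-3 + 1i), (-3 - 1i), -1, (2 + 3i), (2 - 3i).
Their magnitudes are: 3.162, 3.162, 3.162, 3.162, 1, 3.606, 3.606.
Zeros with |z| < R = 2.5: -1.
Count = 1.
By the argument principle, (1/2πi) ∮_{|z|=R} p'(z)/p(z) dz equals exactly this count.

Number of zeros inside |z| < 2.5: 1.


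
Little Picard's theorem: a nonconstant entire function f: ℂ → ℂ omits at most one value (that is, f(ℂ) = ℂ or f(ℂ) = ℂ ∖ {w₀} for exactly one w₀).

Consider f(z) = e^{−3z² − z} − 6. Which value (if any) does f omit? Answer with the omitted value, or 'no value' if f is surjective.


Little Picard bounds the complement of f(ℂ) to at most one point.
The exponent g(z) = −3z² − z is a nonconstant polynomial, hence surjective onto ℂ. So e^{g(z)} takes every value in {e^w : w ∈ ℂ} = ℂ ∖ {0}. Adding -6 shifts the range to ℂ ∖ {-6}. f omits exactly -6.

Omitted value: -6.


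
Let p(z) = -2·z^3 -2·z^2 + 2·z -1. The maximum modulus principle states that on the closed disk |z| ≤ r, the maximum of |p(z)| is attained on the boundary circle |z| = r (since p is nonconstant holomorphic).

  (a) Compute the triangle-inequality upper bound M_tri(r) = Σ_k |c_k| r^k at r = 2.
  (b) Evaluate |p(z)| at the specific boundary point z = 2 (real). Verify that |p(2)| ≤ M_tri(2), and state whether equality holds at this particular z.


Coefficients: c_0 = -1, c_1 = 2, c_2 = -2, c_3 = -2. Radius r = 2.
Part (a). Triangle bound: M_tri(r) = Σ_k |c_k| r^k
  = |-1|·2^0 + |2|·2^1 + |-2|·2^2 + |-2|·2^3
  = 1 + 4 + 8 + 16 = 29.
This bounds M(r) := max_{|z|=r} |p(z)| from above; equality holds iff all terms c_k z^k can be made to align in phase at a single z on |z|=r.
Part (b). At z = 2 (real, on the circle |z| = r):
  p(2) = (-1)·2^0 + (2)·2^1 + (-2)·2^2 + (-2)·2^3 = -21.
  |p(2)| = 21.
Check: |p(2)| = 21 ≤ 29 = M_tri(2). ✓ Equality does not hold at z = 2 (the coefficients have mixed signs, so the terms do not all align in phase there).

M_tri(2) = 29; |p(2)| = 21; equality at z=2: no.


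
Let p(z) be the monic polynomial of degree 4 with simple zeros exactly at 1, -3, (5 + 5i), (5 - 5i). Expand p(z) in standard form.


The polynomial is p(z) = ∏_{α ∈ S} (z − α), where S = {1, -3, (5 + 5i), (5 - 5i)}.
Expanding the product yields: p(z) = z^4 -8·z^3 + 27·z^2 + 130·z -150.
Note conjugate pairs combine to real quadratics: (z − (5+5i))(z − (5−5i)) = z² − 10z + 50.
The resulting polynomial has degree 4 and real coefficients as required.

p(z) = z^4 -8·z^3 + 27·z^2 + 130·z -150.


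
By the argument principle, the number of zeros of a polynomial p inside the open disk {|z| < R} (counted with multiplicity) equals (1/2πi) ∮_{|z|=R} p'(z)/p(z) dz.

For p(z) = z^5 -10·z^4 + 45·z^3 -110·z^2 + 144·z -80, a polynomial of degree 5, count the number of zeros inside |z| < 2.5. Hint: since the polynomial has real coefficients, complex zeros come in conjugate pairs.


The zeros of p are: (2 + 1i), (2 - 1i), (2 + 2i), (2 - 2i), 2.
Their magnitudes are: 2.236, 2.236, 2.828, 2.828, 2.
Zeros with |z| < R = 2.5: (2 + 1i), (2 - 1i), 2.
Count = 3.
By the argument principle, (1/2πi) ∮_{|z|=R} p'(z)/p(z) dz equals exactly this count.

Number of zeros inside |z| < 2.5: 3.
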